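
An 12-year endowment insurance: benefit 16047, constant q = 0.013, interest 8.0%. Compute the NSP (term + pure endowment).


Term component = 1481.7954
Pure endowment = 12_p_x * v^12 * benefit = 0.854685 * 0.397114 * 16047 = 5446.4638
NSP = 6928.2592


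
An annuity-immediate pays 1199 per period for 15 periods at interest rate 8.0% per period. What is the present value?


PV = PMT * (1 - (1+i)^(-n)) / i
= 1199 * (1 - (1+0.08)^(-15)) / 0.08
= 1199 * (1 - 0.315242) / 0.08
= 1199 * 8.559479
= 10262.8149


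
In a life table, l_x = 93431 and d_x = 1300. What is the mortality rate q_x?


q_x = d_x / l_x
= 1300 / 93431
= 0.0139


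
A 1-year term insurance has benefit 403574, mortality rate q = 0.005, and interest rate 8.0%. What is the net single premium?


NSP = benefit * q * v
v = 1/(1+i) = 0.925926
NSP = 403574 * 0.005 * 0.925926
= 1868.3981


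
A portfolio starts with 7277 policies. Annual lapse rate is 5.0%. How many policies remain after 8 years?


remaining = initial * (1 - lapse)^years
= 7277 * (1 - 0.05)^8
= 7277 * 0.66342
= 4827.7105


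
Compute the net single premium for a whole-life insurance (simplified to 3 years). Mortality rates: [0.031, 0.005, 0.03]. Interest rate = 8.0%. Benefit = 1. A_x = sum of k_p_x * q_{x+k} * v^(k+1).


v = 0.925926
Year 0: k_p_x=1.0, q=0.031, term=0.028704
Year 1: k_p_x=0.969, q=0.005, term=0.004154
Year 2: k_p_x=0.964155, q=0.03, term=0.022961
A_x = 0.0558


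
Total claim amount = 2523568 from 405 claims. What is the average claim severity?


severity = total / number
= 2523568 / 405
= 6231.0321


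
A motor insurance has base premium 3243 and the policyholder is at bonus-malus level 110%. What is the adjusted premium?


adjusted = base * BM_level / 100
= 3243 * 110 / 100
= 3243 * 1.1
= 3567.3


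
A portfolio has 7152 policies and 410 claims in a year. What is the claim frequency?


frequency = claims / policies
= 410 / 7152
= 0.0573


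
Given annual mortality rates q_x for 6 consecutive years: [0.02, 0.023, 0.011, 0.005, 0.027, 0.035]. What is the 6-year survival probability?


p_k = 1 - q_k for each year
Survival = product of (1 - q_k)
= 0.98 * 0.977 * 0.989 * 0.995 * 0.973 * 0.965
= 0.8847


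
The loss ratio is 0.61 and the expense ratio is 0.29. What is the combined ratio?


Combined ratio = loss ratio + expense ratio
= 0.61 + 0.29
= 0.9


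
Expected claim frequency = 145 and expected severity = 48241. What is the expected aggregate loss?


E[S] = E[N] * E[X]
= 145 * 48241
= 6.9949e+06


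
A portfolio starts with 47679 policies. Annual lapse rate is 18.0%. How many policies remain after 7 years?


remaining = initial * (1 - lapse)^years
= 47679 * (1 - 0.18)^7
= 47679 * 0.249285
= 11885.682


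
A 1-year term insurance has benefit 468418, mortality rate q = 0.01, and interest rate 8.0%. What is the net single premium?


NSP = benefit * q * v
v = 1/(1+i) = 0.925926
NSP = 468418 * 0.01 * 0.925926
= 4337.2037


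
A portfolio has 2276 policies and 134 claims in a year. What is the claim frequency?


frequency = claims / policies
= 134 / 2276
= 0.0589


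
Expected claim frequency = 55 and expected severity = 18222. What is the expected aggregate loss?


E[S] = E[N] * E[X]
= 55 * 18222
= 1.0022e+06


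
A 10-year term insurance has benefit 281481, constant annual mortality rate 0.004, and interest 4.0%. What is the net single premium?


NSP = benefit * sum_{k=0}^{n-1} k_p_x * q * v^(k+1)
With constant q=0.004, v=0.961538
Sum = 0.031907
NSP = 281481 * 0.031907
= 8981.2179


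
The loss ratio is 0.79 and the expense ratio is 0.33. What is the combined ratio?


Combined ratio = loss ratio + expense ratio
= 0.79 + 0.33
= 1.12


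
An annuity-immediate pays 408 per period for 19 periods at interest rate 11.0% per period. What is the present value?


PV = PMT * (1 - (1+i)^(-n)) / i
= 408 * (1 - (1+0.11)^(-19)) / 0.11
= 408 * (1 - 0.137678) / 0.11
= 408 * 7.839294
= 3198.432


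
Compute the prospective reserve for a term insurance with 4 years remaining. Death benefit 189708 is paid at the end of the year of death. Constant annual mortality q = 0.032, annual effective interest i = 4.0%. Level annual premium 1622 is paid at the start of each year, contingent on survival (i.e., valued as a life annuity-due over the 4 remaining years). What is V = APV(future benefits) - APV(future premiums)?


v = 1/(1+i) = 0.961538
APV(future benefits) per unit = sum_{k=0}^{3} k_p_x * q * v^(k+1) = 0.110876
APV(future benefits) = 189708 * 0.110876 = 21033.9776
Life annuity-due factor ä_{x:4} = sum_{k=0}^{3} k_p_x * v^k = 3.603455
APV(future premiums) = 1622 * 3.603455 = 5844.8043
V = 21033.9776 - 5844.8043
= 15189.1733


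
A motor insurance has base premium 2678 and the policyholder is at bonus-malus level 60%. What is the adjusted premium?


adjusted = base * BM_level / 100
= 2678 * 60 / 100
= 2678 * 0.6
= 1606.8


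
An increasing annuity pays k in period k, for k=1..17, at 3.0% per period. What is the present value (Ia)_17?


(Ia)_n = sum_{k=1}^{n} k * v^k, v = 1/(1+i)
v = 0.970874
Sum computed term by term:
(Ia)_17 = 109.1941


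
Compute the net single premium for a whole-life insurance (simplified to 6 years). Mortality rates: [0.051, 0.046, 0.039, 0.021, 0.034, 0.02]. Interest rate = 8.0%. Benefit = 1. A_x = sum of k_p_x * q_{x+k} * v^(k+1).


v = 0.925926
Year 0: k_p_x=1.0, q=0.051, term=0.047222
Year 1: k_p_x=0.949, q=0.046, term=0.037426
Year 2: k_p_x=0.905346, q=0.039, term=0.028029
Year 3: k_p_x=0.870038, q=0.021, term=0.01343
Year 4: k_p_x=0.851767, q=0.034, term=0.01971
Year 5: k_p_x=0.822807, q=0.02, term=0.01037
A_x = 0.1562


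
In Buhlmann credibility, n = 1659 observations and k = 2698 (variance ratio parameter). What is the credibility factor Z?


Z = n / (n + k)
= 1659 / (1659 + 2698)
= 1659 / 4357
= 0.3808


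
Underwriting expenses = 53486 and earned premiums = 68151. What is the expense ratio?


Expense ratio = expenses / premiums
= 53486 / 68151
= 0.7848


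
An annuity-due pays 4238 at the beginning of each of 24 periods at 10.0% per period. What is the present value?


PV_due = PMT * (1-(1+i)^(-n))/i * (1+i)
PV_immediate = 38077.3452
PV_due = 38077.3452 * 1.1
= 41885.0797


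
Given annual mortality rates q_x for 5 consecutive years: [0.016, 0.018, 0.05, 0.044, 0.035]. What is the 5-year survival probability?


p_k = 1 - q_k for each year
Survival = product of (1 - q_k)
= 0.984 * 0.982 * 0.95 * 0.956 * 0.965
= 0.8469


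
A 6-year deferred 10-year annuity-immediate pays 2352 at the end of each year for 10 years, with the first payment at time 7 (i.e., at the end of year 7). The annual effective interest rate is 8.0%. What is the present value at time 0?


PV at time 6 of the 10-year annuity-immediate:
a_n = 2352 * (1-(1+0.08)^(-10))/0.08 = 15782.1115
Discount back 6 years to time 0:
PV = 15782.1115 * (1+0.08)^(-6)
= 15782.1115 * 0.63017
= 9945.4073


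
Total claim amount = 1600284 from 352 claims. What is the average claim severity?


severity = total / number
= 1600284 / 352
= 4546.2614


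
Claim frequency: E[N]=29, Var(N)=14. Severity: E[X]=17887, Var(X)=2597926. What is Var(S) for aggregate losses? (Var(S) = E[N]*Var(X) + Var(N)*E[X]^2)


Var(S) = E[N]*Var(X) + Var(N)*E[X]^2
= 29*2597926 + 14*17887^2
= 75339854 + 4479226766
= 4.5546e+09


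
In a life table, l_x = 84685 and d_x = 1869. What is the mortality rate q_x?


q_x = d_x / l_x
= 1869 / 84685
= 0.0221


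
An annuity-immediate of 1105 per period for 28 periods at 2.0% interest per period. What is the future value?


FV = PMT * ((1+i)^n - 1) / i
= 1105 * ((1.02)^28 - 1) / 0.02
= 1105 * (1.741024 - 1) / 0.02
= 40941.5874


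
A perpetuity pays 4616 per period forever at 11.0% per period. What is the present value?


PV = PMT / i
= 4616 / 0.11
= 41963.6364


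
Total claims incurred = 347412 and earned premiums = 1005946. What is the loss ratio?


Loss ratio = claims / premiums
= 347412 / 1005946
= 0.3454


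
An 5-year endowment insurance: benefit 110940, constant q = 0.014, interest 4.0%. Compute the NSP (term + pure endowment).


Term component = 6730.9125
Pure endowment = 5_p_x * v^5 * benefit = 0.931933 * 0.821927 * 110940 = 84977.9089
NSP = 91708.8214


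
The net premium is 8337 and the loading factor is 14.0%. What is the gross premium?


Gross = net * (1 + loading)
= 8337 * (1 + 0.14)
= 8337 * 1.14
= 9504.18


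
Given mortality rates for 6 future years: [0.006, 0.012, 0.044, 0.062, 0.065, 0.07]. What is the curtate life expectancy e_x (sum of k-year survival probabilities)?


e_x = sum_{k=1}^{n} k_p_x
k_p_x values:
  1_p_x = 0.994
  2_p_x = 0.982072
  3_p_x = 0.938861
  4_p_x = 0.880651
  5_p_x = 0.823409
  6_p_x = 0.76577
e_x = 5.3848


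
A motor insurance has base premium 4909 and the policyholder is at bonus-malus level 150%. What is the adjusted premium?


adjusted = base * BM_level / 100
= 4909 * 150 / 100
= 4909 * 1.5
= 7363.5


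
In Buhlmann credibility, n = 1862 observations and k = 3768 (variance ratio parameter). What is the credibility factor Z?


Z = n / (n + k)
= 1862 / (1862 + 3768)
= 1862 / 5630
= 0.3307


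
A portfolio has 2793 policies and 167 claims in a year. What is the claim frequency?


frequency = claims / policies
= 167 / 2793
= 0.0598


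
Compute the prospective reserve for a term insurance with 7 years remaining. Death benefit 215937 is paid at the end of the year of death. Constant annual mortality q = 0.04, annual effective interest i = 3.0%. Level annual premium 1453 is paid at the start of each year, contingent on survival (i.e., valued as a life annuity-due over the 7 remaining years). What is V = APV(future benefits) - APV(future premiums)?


v = 1/(1+i) = 0.970874
APV(future benefits) per unit = sum_{k=0}^{6} k_p_x * q * v^(k+1) = 0.222288
APV(future benefits) = 215937 * 0.222288 = 48000.2574
Life annuity-due factor ä_{x:7} = sum_{k=0}^{6} k_p_x * v^k = 5.723922
APV(future premiums) = 1453 * 5.723922 = 8316.8592
V = 48000.2574 - 8316.8592
= 39683.3982


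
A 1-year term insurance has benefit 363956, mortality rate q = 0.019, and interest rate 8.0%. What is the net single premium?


NSP = benefit * q * v
v = 1/(1+i) = 0.925926
NSP = 363956 * 0.019 * 0.925926
= 6402.9296


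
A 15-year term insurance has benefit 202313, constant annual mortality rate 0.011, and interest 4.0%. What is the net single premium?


NSP = benefit * sum_{k=0}^{n-1} k_p_x * q * v^(k+1)
With constant q=0.011, v=0.961538
Sum = 0.114233
NSP = 202313 * 0.114233
= 23110.7867


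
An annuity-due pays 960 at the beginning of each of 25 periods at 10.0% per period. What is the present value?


PV_due = PMT * (1-(1+i)^(-n))/i * (1+i)
PV_immediate = 8713.9584
PV_due = 8713.9584 * 1.1
= 9585.3543


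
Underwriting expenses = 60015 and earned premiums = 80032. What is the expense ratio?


Expense ratio = expenses / premiums
= 60015 / 80032
= 0.7499


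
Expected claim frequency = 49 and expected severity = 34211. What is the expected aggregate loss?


E[S] = E[N] * E[X]
= 49 * 34211
= 1.6763e+06


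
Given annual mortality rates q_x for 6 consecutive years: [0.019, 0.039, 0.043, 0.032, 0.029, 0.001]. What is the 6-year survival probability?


p_k = 1 - q_k for each year
Survival = product of (1 - q_k)
= 0.981 * 0.961 * 0.957 * 0.968 * 0.971 * 0.999
= 0.8472


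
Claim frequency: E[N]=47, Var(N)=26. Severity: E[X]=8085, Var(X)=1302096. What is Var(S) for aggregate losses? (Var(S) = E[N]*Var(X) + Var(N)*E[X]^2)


Var(S) = E[N]*Var(X) + Var(N)*E[X]^2
= 47*1302096 + 26*8085^2
= 61198512 + 1699547850
= 1.7607e+09


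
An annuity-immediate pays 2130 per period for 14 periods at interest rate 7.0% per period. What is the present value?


PV = PMT * (1 - (1+i)^(-n)) / i
= 2130 * (1 - (1+0.07)^(-14)) / 0.07
= 2130 * (1 - 0.387817) / 0.07
= 2130 * 8.745468
= 18627.8468


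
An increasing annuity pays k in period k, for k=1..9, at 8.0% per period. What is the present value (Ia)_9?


(Ia)_n = sum_{k=1}^{n} k * v^k, v = 1/(1+i)
v = 0.925926
Sum computed term by term:
(Ia)_9 = 28.055


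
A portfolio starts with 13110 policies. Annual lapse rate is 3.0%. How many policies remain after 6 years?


remaining = initial * (1 - lapse)^years
= 13110 * (1 - 0.03)^6
= 13110 * 0.832972
= 10920.263


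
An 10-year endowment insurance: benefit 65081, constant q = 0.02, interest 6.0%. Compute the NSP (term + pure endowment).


Term component = 8846.9617
Pure endowment = 10_p_x * v^10 * benefit = 0.817073 * 0.558395 * 65081 = 29693.1534
NSP = 38540.115


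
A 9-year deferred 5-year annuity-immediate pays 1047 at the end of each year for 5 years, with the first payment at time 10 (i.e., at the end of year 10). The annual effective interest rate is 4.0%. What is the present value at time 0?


PV at time 9 of the 5-year annuity-immediate:
a_n = 1047 * (1-(1+0.04)^(-5))/0.04 = 4661.058
Discount back 9 years to time 0:
PV = 4661.058 * (1+0.04)^(-9)
= 4661.058 * 0.702587
= 3274.7975


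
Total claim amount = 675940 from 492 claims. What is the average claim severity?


severity = total / number
= 675940 / 492
= 1373.8618


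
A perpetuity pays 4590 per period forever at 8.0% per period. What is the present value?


PV = PMT / i
= 4590 / 0.08
= 57375.0


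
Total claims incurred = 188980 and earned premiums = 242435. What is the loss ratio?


Loss ratio = claims / premiums
= 188980 / 242435
= 0.7795


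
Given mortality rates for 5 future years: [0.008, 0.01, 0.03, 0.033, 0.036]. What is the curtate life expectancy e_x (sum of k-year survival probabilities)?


e_x = sum_{k=1}^{n} k_p_x
k_p_x values:
  1_p_x = 0.992
  2_p_x = 0.98208
  3_p_x = 0.952618
  4_p_x = 0.921181
  5_p_x = 0.888019
e_x = 4.7359


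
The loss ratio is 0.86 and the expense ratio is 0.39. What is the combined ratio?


Combined ratio = loss ratio + expense ratio
= 0.86 + 0.39
= 1.25


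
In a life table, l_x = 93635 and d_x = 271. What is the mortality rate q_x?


q_x = d_x / l_x
= 271 / 93635
= 0.0029


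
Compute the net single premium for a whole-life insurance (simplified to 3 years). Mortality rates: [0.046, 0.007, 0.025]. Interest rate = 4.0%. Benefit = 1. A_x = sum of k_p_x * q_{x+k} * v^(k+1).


v = 0.961538
Year 0: k_p_x=1.0, q=0.046, term=0.044231
Year 1: k_p_x=0.954, q=0.007, term=0.006174
Year 2: k_p_x=0.947322, q=0.025, term=0.021054
A_x = 0.0715


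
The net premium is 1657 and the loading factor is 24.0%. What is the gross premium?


Gross = net * (1 + loading)
= 1657 * (1 + 0.24)
= 1657 * 1.24
= 2054.68


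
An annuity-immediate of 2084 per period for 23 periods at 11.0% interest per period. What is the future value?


FV = PMT * ((1+i)^n - 1) / i
= 2084 * ((1.11)^23 - 1) / 0.11
= 2084 * (11.026267 - 1) / 0.11
= 189952.1893


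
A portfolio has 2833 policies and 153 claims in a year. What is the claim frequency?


frequency = claims / policies
= 153 / 2833
= 0.054


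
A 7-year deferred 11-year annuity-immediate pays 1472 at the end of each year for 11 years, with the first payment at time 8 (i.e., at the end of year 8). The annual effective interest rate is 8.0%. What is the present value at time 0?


PV at time 7 of the 11-year annuity-immediate:
a_n = 1472 * (1-(1+0.08)^(-11))/0.08 = 10508.5554
Discount back 7 years to time 0:
PV = 10508.5554 * (1+0.08)^(-7)
= 10508.5554 * 0.58349
= 6131.6411


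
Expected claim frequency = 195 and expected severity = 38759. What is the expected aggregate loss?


E[S] = E[N] * E[X]
= 195 * 38759
= 7.5580e+06


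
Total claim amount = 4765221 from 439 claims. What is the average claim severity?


severity = total / number
= 4765221 / 439
= 10854.7175


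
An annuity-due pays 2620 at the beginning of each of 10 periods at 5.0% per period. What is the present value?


PV_due = PMT * (1-(1+i)^(-n))/i * (1+i)
PV_immediate = 20230.9455
PV_due = 20230.9455 * 1.05
= 21242.4928


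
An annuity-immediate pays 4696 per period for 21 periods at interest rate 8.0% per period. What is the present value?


PV = PMT * (1 - (1+i)^(-n)) / i
= 4696 * (1 - (1+0.08)^(-21)) / 0.08
= 4696 * (1 - 0.198656) / 0.08
= 4696 * 10.016803
= 47038.9076


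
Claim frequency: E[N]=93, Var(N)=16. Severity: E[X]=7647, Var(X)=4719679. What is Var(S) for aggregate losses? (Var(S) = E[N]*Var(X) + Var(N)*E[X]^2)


Var(S) = E[N]*Var(X) + Var(N)*E[X]^2
= 93*4719679 + 16*7647^2
= 438930147 + 935625744
= 1.3746e+09


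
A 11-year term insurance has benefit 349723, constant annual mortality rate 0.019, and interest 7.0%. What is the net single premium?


NSP = benefit * sum_{k=0}^{n-1} k_p_x * q * v^(k+1)
With constant q=0.019, v=0.934579
Sum = 0.131353
NSP = 349723 * 0.131353
= 45937.2627


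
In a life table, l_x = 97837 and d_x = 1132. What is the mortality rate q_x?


q_x = d_x / l_x
= 1132 / 97837
= 0.0116


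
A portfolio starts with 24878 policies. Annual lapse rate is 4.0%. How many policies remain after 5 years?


remaining = initial * (1 - lapse)^years
= 24878 * (1 - 0.04)^5
= 24878 * 0.815373
= 20284.842


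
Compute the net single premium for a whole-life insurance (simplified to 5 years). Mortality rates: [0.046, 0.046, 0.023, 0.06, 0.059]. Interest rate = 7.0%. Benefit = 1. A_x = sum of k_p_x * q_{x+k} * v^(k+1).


v = 0.934579
Year 0: k_p_x=1.0, q=0.046, term=0.042991
Year 1: k_p_x=0.954, q=0.046, term=0.03833
Year 2: k_p_x=0.910116, q=0.023, term=0.017087
Year 3: k_p_x=0.889183, q=0.06, term=0.040701
Year 4: k_p_x=0.835832, q=0.059, term=0.03516
A_x = 0.1743


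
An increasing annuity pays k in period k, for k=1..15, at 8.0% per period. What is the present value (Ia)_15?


(Ia)_n = sum_{k=1}^{n} k * v^k, v = 1/(1+i)
v = 0.925926
Sum computed term by term:
(Ia)_15 = 56.4451


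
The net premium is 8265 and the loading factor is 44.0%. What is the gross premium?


Gross = net * (1 + loading)
= 8265 * (1 + 0.44)
= 8265 * 1.44
= 11901.6


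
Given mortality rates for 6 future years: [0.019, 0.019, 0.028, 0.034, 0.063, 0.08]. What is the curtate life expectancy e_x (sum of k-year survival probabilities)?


e_x = sum_{k=1}^{n} k_p_x
k_p_x values:
  1_p_x = 0.981
  2_p_x = 0.962361
  3_p_x = 0.935415
  4_p_x = 0.903611
  5_p_x = 0.846683
  6_p_x = 0.778949
e_x = 5.408


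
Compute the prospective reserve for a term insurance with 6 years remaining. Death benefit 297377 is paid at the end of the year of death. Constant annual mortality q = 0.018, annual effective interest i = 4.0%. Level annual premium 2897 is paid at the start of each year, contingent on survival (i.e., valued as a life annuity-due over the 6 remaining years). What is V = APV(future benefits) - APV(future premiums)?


v = 1/(1+i) = 0.961538
APV(future benefits) per unit = sum_{k=0}^{5} k_p_x * q * v^(k+1) = 0.0904
APV(future benefits) = 297377 * 0.0904 = 26882.9336
Life annuity-due factor ä_{x:6} = sum_{k=0}^{5} k_p_x * v^k = 5.223121
APV(future premiums) = 2897 * 5.223121 = 15131.3826
V = 26882.9336 - 15131.3826
= 11751.551


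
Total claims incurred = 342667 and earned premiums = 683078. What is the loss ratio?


Loss ratio = claims / premiums
= 342667 / 683078
= 0.5017


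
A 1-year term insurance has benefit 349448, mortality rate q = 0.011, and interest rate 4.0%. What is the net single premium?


NSP = benefit * q * v
v = 1/(1+i) = 0.961538
NSP = 349448 * 0.011 * 0.961538
= 3696.0846


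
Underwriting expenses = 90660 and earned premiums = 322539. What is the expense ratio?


Expense ratio = expenses / premiums
= 90660 / 322539
= 0.2811


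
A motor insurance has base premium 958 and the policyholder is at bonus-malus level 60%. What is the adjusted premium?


adjusted = base * BM_level / 100
= 958 * 60 / 100
= 958 * 0.6
= 574.8


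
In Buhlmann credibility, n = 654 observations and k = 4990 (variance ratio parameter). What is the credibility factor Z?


Z = n / (n + k)
= 654 / (654 + 4990)
= 654 / 5644
= 0.1159


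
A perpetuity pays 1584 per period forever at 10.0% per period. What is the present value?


PV = PMT / i
= 1584 / 0.1
= 15840.0


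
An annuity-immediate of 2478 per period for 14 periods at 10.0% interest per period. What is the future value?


FV = PMT * ((1+i)^n - 1) / i
= 2478 * ((1.1)^14 - 1) / 0.1
= 2478 * (3.797498 - 1) / 0.1
= 69322.0088


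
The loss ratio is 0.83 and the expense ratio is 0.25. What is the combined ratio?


Combined ratio = loss ratio + expense ratio
= 0.83 + 0.25
= 1.08


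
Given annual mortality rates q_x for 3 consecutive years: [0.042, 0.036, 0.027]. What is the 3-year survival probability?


p_k = 1 - q_k for each year
Survival = product of (1 - q_k)
= 0.958 * 0.964 * 0.973
= 0.8986


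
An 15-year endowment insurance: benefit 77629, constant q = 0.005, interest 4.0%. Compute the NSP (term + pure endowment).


Term component = 4182.9427
Pure endowment = 15_p_x * v^15 * benefit = 0.927569 * 0.555265 * 77629 = 39982.5154
NSP = 44165.4582


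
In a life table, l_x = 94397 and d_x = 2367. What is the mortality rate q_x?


q_x = d_x / l_x
= 2367 / 94397
= 0.0251


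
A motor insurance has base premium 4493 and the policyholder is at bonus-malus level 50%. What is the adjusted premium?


adjusted = base * BM_level / 100
= 4493 * 50 / 100
= 4493 * 0.5
= 2246.5


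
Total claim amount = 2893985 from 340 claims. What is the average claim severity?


severity = total / number
= 2893985 / 340
= 8511.7206


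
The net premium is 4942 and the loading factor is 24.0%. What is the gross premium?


Gross = net * (1 + loading)
= 4942 * (1 + 0.24)
= 4942 * 1.24
= 6128.08


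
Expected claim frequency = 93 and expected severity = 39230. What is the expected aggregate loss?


E[S] = E[N] * E[X]
= 93 * 39230
= 3.6484e+06


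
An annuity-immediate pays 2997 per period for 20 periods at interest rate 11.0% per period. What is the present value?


PV = PMT * (1 - (1+i)^(-n)) / i
= 2997 * (1 - (1+0.11)^(-20)) / 0.11
= 2997 * (1 - 0.124034) / 0.11
= 2997 * 7.963328
= 23866.0944


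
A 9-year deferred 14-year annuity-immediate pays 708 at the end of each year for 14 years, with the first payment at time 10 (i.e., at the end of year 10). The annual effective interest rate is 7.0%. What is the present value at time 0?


PV at time 9 of the 14-year annuity-immediate:
a_n = 708 * (1-(1+0.07)^(-14))/0.07 = 6191.7913
Discount back 9 years to time 0:
PV = 6191.7913 * (1+0.07)^(-9)
= 6191.7913 * 0.543934
= 3367.9242


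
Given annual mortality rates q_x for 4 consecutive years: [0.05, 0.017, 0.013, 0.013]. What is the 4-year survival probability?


p_k = 1 - q_k for each year
Survival = product of (1 - q_k)
= 0.95 * 0.983 * 0.987 * 0.987
= 0.9097


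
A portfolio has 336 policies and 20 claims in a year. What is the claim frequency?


frequency = claims / policies
= 20 / 336
= 0.0595


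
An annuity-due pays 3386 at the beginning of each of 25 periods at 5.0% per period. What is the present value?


PV_due = PMT * (1-(1+i)^(-n))/i * (1+i)
PV_immediate = 47722.0963
PV_due = 47722.0963 * 1.05
= 50108.2011


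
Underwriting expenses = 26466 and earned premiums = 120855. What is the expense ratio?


Expense ratio = expenses / premiums
= 26466 / 120855
= 0.219


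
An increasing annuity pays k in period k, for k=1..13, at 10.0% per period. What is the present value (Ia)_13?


(Ia)_n = sum_{k=1}^{n} k * v^k, v = 1/(1+i)
v = 0.909091
Sum computed term by term:
(Ia)_13 = 40.4805


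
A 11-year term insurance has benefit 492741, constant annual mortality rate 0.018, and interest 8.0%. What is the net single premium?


NSP = benefit * sum_{k=0}^{n-1} k_p_x * q * v^(k+1)
With constant q=0.018, v=0.925926
Sum = 0.119166
NSP = 492741 * 0.119166
= 58717.8657


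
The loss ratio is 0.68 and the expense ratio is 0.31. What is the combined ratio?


Combined ratio = loss ratio + expense ratio
= 0.68 + 0.31
= 0.99


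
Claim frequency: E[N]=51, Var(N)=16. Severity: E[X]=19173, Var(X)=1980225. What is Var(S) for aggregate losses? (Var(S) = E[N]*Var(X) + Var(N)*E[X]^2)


Var(S) = E[N]*Var(X) + Var(N)*E[X]^2
= 51*1980225 + 16*19173^2
= 100991475 + 5881662864
= 5.9827e+09


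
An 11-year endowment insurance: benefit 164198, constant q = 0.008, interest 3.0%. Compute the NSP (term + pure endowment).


Term component = 11707.1078
Pure endowment = 11_p_x * v^11 * benefit = 0.915437 * 0.722421 * 164198 = 108589.2378
NSP = 120296.3456


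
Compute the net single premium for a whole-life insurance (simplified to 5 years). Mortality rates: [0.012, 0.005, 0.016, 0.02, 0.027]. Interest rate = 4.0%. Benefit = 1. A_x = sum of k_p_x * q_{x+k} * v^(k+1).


v = 0.961538
Year 0: k_p_x=1.0, q=0.012, term=0.011538
Year 1: k_p_x=0.988, q=0.005, term=0.004567
Year 2: k_p_x=0.98306, q=0.016, term=0.013983
Year 3: k_p_x=0.967331, q=0.02, term=0.016538
Year 4: k_p_x=0.947984, q=0.027, term=0.021038
A_x = 0.0677


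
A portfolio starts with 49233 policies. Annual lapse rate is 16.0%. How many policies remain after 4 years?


remaining = initial * (1 - lapse)^years
= 49233 * (1 - 0.16)^4
= 49233 * 0.497871
= 24511.7007


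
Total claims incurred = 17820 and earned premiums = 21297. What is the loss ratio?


Loss ratio = claims / premiums
= 17820 / 21297
= 0.8367


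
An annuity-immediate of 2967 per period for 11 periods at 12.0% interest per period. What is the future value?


FV = PMT * ((1+i)^n - 1) / i
= 2967 * ((1.12)^11 - 1) / 0.12
= 2967 * (3.47855 - 1) / 0.12
= 61282.1486


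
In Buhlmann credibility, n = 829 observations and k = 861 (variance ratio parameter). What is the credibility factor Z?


Z = n / (n + k)
= 829 / (829 + 861)
= 829 / 1690
= 0.4905


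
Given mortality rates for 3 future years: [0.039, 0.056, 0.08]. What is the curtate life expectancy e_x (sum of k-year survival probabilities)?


e_x = sum_{k=1}^{n} k_p_x
k_p_x values:
  1_p_x = 0.961
  2_p_x = 0.907184
  3_p_x = 0.834609
e_x = 2.7028


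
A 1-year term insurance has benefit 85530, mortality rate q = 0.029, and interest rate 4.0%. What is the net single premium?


NSP = benefit * q * v
v = 1/(1+i) = 0.961538
NSP = 85530 * 0.029 * 0.961538
= 2384.9712


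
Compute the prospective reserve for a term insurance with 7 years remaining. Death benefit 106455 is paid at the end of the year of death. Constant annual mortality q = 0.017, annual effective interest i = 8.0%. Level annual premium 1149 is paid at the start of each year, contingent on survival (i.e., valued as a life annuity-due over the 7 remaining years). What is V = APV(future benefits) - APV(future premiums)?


v = 1/(1+i) = 0.925926
APV(future benefits) per unit = sum_{k=0}^{6} k_p_x * q * v^(k+1) = 0.084562
APV(future benefits) = 106455 * 0.084562 = 9002.0772
Life annuity-due factor ä_{x:7} = sum_{k=0}^{6} k_p_x * v^k = 5.372192
APV(future premiums) = 1149 * 5.372192 = 6172.6483
V = 9002.0772 - 6172.6483
= 2829.4289


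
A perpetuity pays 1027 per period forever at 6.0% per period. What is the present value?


PV = PMT / i
= 1027 / 0.06
= 17116.6667


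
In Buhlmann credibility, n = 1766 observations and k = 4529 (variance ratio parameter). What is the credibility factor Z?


Z = n / (n + k)
= 1766 / (1766 + 4529)
= 1766 / 6295
= 0.2805


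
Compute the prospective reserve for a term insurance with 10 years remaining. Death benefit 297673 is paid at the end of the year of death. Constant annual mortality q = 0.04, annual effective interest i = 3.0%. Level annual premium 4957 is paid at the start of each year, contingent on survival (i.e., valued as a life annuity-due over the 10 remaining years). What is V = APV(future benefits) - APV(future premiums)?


v = 1/(1+i) = 0.970874
APV(future benefits) per unit = sum_{k=0}^{9} k_p_x * q * v^(k+1) = 0.288744
APV(future benefits) = 297673 * 0.288744 = 85951.3065
Life annuity-due factor ä_{x:10} = sum_{k=0}^{9} k_p_x * v^k = 7.435159
APV(future premiums) = 4957 * 7.435159 = 36856.0841
V = 85951.3065 - 36856.0841
= 49095.2224


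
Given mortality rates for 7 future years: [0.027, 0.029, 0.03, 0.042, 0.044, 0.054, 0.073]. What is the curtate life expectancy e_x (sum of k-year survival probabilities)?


e_x = sum_{k=1}^{n} k_p_x
k_p_x values:
  1_p_x = 0.973
  2_p_x = 0.944783
  3_p_x = 0.91644
  4_p_x = 0.877949
  5_p_x = 0.839319
  6_p_x = 0.793996
  7_p_x = 0.736034
e_x = 6.0815


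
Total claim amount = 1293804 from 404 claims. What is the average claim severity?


severity = total / number
= 1293804 / 404
= 3202.4851


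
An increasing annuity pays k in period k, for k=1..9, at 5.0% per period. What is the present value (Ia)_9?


(Ia)_n = sum_{k=1}^{n} k * v^k, v = 1/(1+i)
v = 0.952381
Sum computed term by term:
(Ia)_9 = 33.2347


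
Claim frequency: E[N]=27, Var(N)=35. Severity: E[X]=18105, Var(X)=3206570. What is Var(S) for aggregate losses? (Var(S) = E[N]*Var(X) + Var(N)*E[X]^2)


Var(S) = E[N]*Var(X) + Var(N)*E[X]^2
= 27*3206570 + 35*18105^2
= 86577390 + 11472685875
= 1.1559e+10


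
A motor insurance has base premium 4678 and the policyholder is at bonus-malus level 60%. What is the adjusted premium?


adjusted = base * BM_level / 100
= 4678 * 60 / 100
= 4678 * 0.6
= 2806.8


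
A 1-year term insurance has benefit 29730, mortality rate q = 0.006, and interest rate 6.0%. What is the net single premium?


NSP = benefit * q * v
v = 1/(1+i) = 0.943396
NSP = 29730 * 0.006 * 0.943396
= 168.283


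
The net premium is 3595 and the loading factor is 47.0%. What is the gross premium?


Gross = net * (1 + loading)
= 3595 * (1 + 0.47)
= 3595 * 1.47
= 5284.65


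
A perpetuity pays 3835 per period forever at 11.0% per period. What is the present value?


PV = PMT / i
= 3835 / 0.11
= 34863.6364


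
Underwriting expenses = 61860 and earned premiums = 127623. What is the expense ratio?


Expense ratio = expenses / premiums
= 61860 / 127623
= 0.4847


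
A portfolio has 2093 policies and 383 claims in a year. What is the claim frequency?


frequency = claims / policies
= 383 / 2093
= 0.183


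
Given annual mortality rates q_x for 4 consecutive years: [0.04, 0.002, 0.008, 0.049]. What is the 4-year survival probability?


p_k = 1 - q_k for each year
Survival = product of (1 - q_k)
= 0.96 * 0.998 * 0.992 * 0.951
= 0.9038


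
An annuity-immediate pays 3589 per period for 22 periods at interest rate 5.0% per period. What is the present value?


PV = PMT * (1 - (1+i)^(-n)) / i
= 3589 * (1 - (1+0.05)^(-22)) / 0.05
= 3589 * (1 - 0.34185) / 0.05
= 3589 * 13.163003
= 47242.0163


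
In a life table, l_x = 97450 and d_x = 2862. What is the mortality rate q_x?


q_x = d_x / l_x
= 2862 / 97450
= 0.0294


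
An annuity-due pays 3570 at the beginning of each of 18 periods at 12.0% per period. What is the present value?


PV_due = PMT * (1-(1+i)^(-n))/i * (1+i)
PV_immediate = 25881.3222
PV_due = 25881.3222 * 1.12
= 28987.0809


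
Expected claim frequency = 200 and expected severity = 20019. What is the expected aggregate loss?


E[S] = E[N] * E[X]
= 200 * 20019
= 4.0038e+06


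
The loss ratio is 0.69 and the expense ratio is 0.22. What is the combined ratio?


Combined ratio = loss ratio + expense ratio
= 0.69 + 0.22
= 0.91


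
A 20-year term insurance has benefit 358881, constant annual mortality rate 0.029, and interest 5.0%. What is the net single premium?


NSP = benefit * sum_{k=0}^{n-1} k_p_x * q * v^(k+1)
With constant q=0.029, v=0.952381
Sum = 0.290287
NSP = 358881 * 0.290287
= 104178.5388


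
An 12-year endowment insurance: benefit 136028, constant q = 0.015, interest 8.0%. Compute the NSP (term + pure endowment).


Term component = 14363.5842
Pure endowment = 12_p_x * v^12 * benefit = 0.834132 * 0.397114 * 136028 = 45058.6331
NSP = 59422.2174


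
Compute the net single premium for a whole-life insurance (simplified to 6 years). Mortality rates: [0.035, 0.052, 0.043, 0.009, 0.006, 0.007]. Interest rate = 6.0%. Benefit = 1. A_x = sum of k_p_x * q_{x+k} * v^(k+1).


v = 0.943396
Year 0: k_p_x=1.0, q=0.035, term=0.033019
Year 1: k_p_x=0.965, q=0.052, term=0.04466
Year 2: k_p_x=0.91482, q=0.043, term=0.033028
Year 3: k_p_x=0.875483, q=0.009, term=0.006241
Year 4: k_p_x=0.867603, q=0.006, term=0.00389
Year 5: k_p_x=0.862398, q=0.007, term=0.004256
A_x = 0.1251


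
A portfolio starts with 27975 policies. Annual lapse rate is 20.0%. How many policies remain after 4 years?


remaining = initial * (1 - lapse)^years
= 27975 * (1 - 0.2)^4
= 27975 * 0.4096
= 11458.56


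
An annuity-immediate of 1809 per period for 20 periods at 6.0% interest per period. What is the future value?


FV = PMT * ((1+i)^n - 1) / i
= 1809 * ((1.06)^20 - 1) / 0.06
= 1809 * (3.207135 - 1) / 0.06
= 66545.1345


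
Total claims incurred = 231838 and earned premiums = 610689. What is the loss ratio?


Loss ratio = claims / premiums
= 231838 / 610689
= 0.3796


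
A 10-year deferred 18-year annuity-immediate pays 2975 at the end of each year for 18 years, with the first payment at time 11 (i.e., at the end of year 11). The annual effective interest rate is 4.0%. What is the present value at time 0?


PV at time 10 of the 18-year annuity-immediate:
a_n = 2975 * (1-(1+0.04)^(-18))/0.04 = 37661.4085
Discount back 10 years to time 0:
PV = 37661.4085 * (1+0.04)^(-10)
= 37661.4085 * 0.675564
= 25442.6981


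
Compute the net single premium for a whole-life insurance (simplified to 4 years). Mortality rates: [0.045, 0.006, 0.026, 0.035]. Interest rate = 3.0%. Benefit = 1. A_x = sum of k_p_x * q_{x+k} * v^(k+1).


v = 0.970874
Year 0: k_p_x=1.0, q=0.045, term=0.043689
Year 1: k_p_x=0.955, q=0.006, term=0.005401
Year 2: k_p_x=0.94927, q=0.026, term=0.022587
Year 3: k_p_x=0.924589, q=0.035, term=0.028752
A_x = 0.1004


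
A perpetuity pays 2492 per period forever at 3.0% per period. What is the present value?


PV = PMT / i
= 2492 / 0.03
= 83066.6667


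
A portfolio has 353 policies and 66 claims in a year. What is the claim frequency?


frequency = claims / policies
= 66 / 353
= 0.187


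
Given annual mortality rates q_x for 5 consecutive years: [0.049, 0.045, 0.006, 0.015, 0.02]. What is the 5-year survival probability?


p_k = 1 - q_k for each year
Survival = product of (1 - q_k)
= 0.951 * 0.955 * 0.994 * 0.985 * 0.98
= 0.8714


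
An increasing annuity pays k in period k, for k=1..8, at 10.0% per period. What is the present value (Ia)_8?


(Ia)_n = sum_{k=1}^{n} k * v^k, v = 1/(1+i)
v = 0.909091
Sum computed term by term:
(Ia)_8 = 21.3636


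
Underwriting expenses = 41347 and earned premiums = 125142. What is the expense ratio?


Expense ratio = expenses / premiums
= 41347 / 125142
= 0.3304


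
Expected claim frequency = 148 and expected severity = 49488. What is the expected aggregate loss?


E[S] = E[N] * E[X]
= 148 * 49488
= 7.3242e+06


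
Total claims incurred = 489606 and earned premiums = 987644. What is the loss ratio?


Loss ratio = claims / premiums
= 489606 / 987644
= 0.4957


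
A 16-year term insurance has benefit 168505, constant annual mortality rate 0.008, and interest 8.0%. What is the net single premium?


NSP = benefit * sum_{k=0}^{n-1} k_p_x * q * v^(k+1)
With constant q=0.008, v=0.925926
Sum = 0.067574
NSP = 168505 * 0.067574
= 11386.5163


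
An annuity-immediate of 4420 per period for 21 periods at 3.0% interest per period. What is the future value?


FV = PMT * ((1+i)^n - 1) / i
= 4420 * ((1.03)^21 - 1) / 0.03
= 4420 * (1.860295 - 1) / 0.03
= 126750.0669


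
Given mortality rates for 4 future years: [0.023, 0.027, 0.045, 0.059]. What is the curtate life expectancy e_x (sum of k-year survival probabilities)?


e_x = sum_{k=1}^{n} k_p_x
k_p_x values:
  1_p_x = 0.977
  2_p_x = 0.950621
  3_p_x = 0.907843
  4_p_x = 0.85428
e_x = 3.6897


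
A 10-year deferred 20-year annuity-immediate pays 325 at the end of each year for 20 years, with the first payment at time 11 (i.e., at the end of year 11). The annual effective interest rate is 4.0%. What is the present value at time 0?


PV at time 10 of the 20-year annuity-immediate:
a_n = 325 * (1-(1+0.04)^(-20))/0.04 = 4416.8561
Discount back 10 years to time 0:
PV = 4416.8561 * (1+0.04)^(-10)
= 4416.8561 * 0.675564
= 2983.8697


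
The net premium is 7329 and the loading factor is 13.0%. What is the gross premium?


Gross = net * (1 + loading)
= 7329 * (1 + 0.13)
= 7329 * 1.13
= 8281.77


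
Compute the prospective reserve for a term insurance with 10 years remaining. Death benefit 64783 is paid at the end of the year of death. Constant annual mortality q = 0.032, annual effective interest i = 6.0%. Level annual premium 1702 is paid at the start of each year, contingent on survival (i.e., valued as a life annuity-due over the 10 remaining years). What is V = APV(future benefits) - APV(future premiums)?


v = 1/(1+i) = 0.943396
APV(future benefits) per unit = sum_{k=0}^{9} k_p_x * q * v^(k+1) = 0.207526
APV(future benefits) = 64783 * 0.207526 = 13444.175
Life annuity-due factor ä_{x:10} = sum_{k=0}^{9} k_p_x * v^k = 6.874308
APV(future premiums) = 1702 * 6.874308 = 11700.0723
V = 13444.175 - 11700.0723
= 1744.1027


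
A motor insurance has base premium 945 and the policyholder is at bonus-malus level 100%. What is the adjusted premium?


adjusted = base * BM_level / 100
= 945 * 100 / 100
= 945 * 1.0
= 945.0


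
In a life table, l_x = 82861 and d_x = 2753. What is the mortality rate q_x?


q_x = d_x / l_x
= 2753 / 82861
= 0.0332


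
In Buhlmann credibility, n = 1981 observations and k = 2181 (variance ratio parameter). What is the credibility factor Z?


Z = n / (n + k)
= 1981 / (1981 + 2181)
= 1981 / 4162
= 0.476


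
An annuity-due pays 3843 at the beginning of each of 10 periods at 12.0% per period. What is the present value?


PV_due = PMT * (1-(1+i)^(-n))/i * (1+i)
PV_immediate = 21713.8071
PV_due = 21713.8071 * 1.12
= 24319.4639


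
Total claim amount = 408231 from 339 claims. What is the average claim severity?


severity = total / number
= 408231 / 339
= 1204.2212


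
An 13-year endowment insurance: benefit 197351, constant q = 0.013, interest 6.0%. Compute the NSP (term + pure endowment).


Term component = 21244.9624
Pure endowment = 13_p_x * v^13 * benefit = 0.843574 * 0.468839 * 197351 = 78052.3651
NSP = 99297.3275


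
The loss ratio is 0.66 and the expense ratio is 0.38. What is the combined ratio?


Combined ratio = loss ratio + expense ratio
= 0.66 + 0.38
= 1.04


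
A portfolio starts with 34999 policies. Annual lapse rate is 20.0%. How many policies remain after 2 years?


remaining = initial * (1 - lapse)^years
= 34999 * (1 - 0.2)^2
= 34999 * 0.64
= 22399.36


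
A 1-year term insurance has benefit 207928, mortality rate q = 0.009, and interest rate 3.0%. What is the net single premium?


NSP = benefit * q * v
v = 1/(1+i) = 0.970874
NSP = 207928 * 0.009 * 0.970874
= 1816.8466


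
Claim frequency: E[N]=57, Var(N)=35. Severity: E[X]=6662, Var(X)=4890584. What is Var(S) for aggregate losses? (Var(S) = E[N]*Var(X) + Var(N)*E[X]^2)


Var(S) = E[N]*Var(X) + Var(N)*E[X]^2
= 57*4890584 + 35*6662^2
= 278763288 + 1553378540
= 1.8321e+09


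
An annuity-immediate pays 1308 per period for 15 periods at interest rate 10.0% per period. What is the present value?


PV = PMT * (1 - (1+i)^(-n)) / i
= 1308 * (1 - (1+0.1)^(-15)) / 0.1
= 1308 * (1 - 0.239392) / 0.1
= 1308 * 7.60608
= 9948.752


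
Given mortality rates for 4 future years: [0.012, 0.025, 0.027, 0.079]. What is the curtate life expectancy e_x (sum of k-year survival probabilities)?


e_x = sum_{k=1}^{n} k_p_x
k_p_x values:
  1_p_x = 0.988
  2_p_x = 0.9633
  3_p_x = 0.937291
  4_p_x = 0.863245
e_x = 3.7518
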